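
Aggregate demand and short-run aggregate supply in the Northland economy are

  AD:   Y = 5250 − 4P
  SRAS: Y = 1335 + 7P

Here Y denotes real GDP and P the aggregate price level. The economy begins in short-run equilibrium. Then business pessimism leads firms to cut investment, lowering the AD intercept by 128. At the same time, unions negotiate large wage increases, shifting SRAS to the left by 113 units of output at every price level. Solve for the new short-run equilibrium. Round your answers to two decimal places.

After both shocks: AD is Y = 5122 − 4P and SRAS is Y = 1222 + 7P.
Setting them equal: 3900 = 11P, so P = 354.55.
Substituting into AD, Y = 3703.82.

P = 354.55, Y = 3703.82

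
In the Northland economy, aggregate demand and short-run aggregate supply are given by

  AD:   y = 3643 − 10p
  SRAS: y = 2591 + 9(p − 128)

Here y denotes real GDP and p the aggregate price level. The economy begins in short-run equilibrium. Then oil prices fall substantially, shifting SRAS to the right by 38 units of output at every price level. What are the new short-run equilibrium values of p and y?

p = 114, y = 2503

This is a positive supply shock: SRAS shifts right.
New SRAS: y = 1477 + 9p.
Set AD = SRAS: 3643 − 10p = 1477 + 9p, so 2166 = 19p and p = 114.
y = 3643 − 10·114 = 2503.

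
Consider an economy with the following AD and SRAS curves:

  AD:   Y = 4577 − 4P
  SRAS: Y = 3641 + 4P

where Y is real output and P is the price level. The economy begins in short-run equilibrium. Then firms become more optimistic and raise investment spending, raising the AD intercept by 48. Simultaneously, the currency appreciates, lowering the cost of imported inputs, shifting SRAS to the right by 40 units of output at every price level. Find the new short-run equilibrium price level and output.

P = 118, Y = 4153

After both shocks: AD is Y = 4625 − 4P and SRAS is Y = 3681 + 4P.
Setting them equal: 944 = 8P, so P = 118.
Y = 4625 − 4·118 = 4153.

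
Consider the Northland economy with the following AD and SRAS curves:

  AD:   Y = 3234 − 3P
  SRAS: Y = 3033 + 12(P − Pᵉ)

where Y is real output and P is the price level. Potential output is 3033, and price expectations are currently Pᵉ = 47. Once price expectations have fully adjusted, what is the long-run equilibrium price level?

Long-run P = 67

Short run: with Pᵉ = 47, SRAS is Y = 2469 + 12P. Setting AD = SRAS gives 765 = 15P, so P = 51 and Y = 3234 − 3·51 = 3081.
Output 3081 is above potential 3033, so over time expected prices rise and SRAS shifts left until Y returns to 3033.
Long run: Y = 3033 on the AD curve gives 3033 = 3234 − 3P, so P = 67.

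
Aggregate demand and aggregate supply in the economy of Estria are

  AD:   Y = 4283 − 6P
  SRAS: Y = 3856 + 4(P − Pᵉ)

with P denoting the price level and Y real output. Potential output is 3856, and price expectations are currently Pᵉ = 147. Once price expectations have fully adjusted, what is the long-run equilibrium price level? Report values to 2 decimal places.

Long-run P = 71.17

Short run: with Pᵉ = 147, SRAS is Y = 3268 + 4P. Setting AD = SRAS gives 1015 = 10P, so P = 101.50 and Y = 4283 − 6P = 3674.00.
Output 3674.00 is below potential 3856, so over time expected prices fall and SRAS shifts right until Y returns to 3856.
Long run: Y = 3856 on the AD curve gives 3856 = 4283 − 6P, so P = 71.17.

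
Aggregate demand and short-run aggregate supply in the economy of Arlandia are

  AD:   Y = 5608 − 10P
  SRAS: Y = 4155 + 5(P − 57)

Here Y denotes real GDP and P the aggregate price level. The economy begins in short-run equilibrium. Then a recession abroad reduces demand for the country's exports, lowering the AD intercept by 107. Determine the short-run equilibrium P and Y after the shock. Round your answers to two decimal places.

This is a negative demand shock: AD shifts left.
New AD: Y = 5501 − 10P.
SRAS can be written Y = 3870 + 5P.
Set AD = SRAS: 5501 − 10P = 3870 + 5P, so 1631 = 15P and P = 108.73.
Substituting into AD, Y = 4413.67.

P = 108.73, Y = 4413.67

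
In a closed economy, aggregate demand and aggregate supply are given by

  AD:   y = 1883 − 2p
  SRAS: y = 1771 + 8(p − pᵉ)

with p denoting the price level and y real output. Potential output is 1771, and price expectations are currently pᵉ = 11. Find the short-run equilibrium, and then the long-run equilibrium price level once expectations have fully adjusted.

Short run: p = 20, y = 1843. Long run: p = 56.

Short run: with pᵉ = 11, SRAS is y = 1683 + 8p. Setting AD = SRAS gives 200 = 10p, so p = 20 and y = 1883 − 2·20 = 1843.
Output 1843 is above potential 1771, so over time expected prices rise and SRAS shifts left until y returns to 1771.
Long run: y = 1771 on the AD curve gives 1771 = 1883 − 2p, so p = 56.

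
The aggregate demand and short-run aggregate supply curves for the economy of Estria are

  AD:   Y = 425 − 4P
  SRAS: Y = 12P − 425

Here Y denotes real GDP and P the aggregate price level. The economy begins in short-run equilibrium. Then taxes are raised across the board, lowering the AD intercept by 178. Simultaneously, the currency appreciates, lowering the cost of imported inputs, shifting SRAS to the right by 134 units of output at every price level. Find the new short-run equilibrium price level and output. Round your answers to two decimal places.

P = 33.63, Y = 112.50

After both shocks: AD is Y = 247 − 4P and SRAS is Y = 12P − 291.
Setting them equal: 538 = 16P, so P = 33.63.
Substituting into AD, Y = 112.50.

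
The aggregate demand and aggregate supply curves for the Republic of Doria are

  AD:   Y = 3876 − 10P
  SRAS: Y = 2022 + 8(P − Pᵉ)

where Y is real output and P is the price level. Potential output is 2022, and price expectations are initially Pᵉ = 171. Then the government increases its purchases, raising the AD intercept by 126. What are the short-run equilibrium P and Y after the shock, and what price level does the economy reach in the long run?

AD shifts right: new AD is Y = 4002 − 10P. With Pᵉ = 171, SRAS is Y = 654 + 8P.
Short run: 4002 − 10P = 654 + 8P gives 3348 = 18P, so P = 186 and Y = 4002 − 10·186 = 2142.
Y = 2142 is above potential 2022; expectations adjust and SRAS shifts left until Y = 2022.
Long run: on the new AD curve, 2022 = 4002 − 10P gives P = 198.

Short run: P = 186, Y = 2142. Long run: P = 198.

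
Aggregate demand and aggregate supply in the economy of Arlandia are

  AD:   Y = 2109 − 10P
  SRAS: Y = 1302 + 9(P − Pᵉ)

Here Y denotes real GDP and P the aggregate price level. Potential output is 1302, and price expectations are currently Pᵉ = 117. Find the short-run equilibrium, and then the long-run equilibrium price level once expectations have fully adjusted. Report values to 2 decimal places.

Short run: P = 97.89, Y = 1130.05. Long run: P = 80.70.

Short run: with Pᵉ = 117, SRAS is Y = 249 + 9P. Setting AD = SRAS gives 1860 = 19P, so P = 97.89 and Y = 2109 − 10P = 1130.05.
Output 1130.05 is below potential 1302, so over time expected prices fall and SRAS shifts right until Y returns to 1302.
Long run: Y = 1302 on the AD curve gives 1302 = 2109 − 10P, so P = 80.70.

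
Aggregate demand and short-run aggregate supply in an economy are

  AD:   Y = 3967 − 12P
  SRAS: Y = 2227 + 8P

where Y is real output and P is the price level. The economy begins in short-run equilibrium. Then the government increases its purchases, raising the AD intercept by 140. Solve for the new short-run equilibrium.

This is a positive demand shock: AD shifts right.
New AD: Y = 4107 − 12P.
Set AD = SRAS: 4107 − 12P = 2227 + 8P, so 1880 = 20P and P = 94.
Y = 4107 − 12·94 = 2979.

P = 94, Y = 2979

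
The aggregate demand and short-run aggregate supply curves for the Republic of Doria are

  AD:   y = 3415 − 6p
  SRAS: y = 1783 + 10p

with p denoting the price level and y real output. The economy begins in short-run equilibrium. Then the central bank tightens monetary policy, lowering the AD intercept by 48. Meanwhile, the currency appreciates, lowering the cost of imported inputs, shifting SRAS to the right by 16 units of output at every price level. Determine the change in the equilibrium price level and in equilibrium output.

Δp = -4, Δy = -24

After both shocks: AD is y = 3367 − 6p and SRAS is y = 1799 + 10p.
Setting them equal: 1568 = 16p, so p = 98.
y = 3367 − 6·98 = 2779.
Initially p = 102, y = 2803, so Δp = -4 and Δy = -24.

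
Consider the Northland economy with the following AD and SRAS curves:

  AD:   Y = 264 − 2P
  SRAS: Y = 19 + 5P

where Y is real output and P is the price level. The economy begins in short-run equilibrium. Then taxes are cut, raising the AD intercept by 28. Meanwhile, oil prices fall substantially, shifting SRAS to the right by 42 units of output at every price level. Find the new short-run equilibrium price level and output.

After both shocks: AD is Y = 292 − 2P and SRAS is Y = 61 + 5P.
Setting them equal: 231 = 7P, so P = 33.
Y = 292 − 2·33 = 226.

P = 33, Y = 226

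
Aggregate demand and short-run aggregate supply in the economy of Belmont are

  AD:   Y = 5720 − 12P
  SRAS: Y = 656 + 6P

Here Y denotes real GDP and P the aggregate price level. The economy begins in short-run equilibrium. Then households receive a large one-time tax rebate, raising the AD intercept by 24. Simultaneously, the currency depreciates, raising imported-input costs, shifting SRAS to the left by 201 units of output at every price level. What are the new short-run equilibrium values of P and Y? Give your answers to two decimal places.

After both shocks: AD is Y = 5744 − 12P and SRAS is Y = 455 + 6P.
Setting them equal: 5289 = 18P, so P = 293.83.
Substituting into AD, Y = 2218.00.

P = 293.83, Y = 2218.00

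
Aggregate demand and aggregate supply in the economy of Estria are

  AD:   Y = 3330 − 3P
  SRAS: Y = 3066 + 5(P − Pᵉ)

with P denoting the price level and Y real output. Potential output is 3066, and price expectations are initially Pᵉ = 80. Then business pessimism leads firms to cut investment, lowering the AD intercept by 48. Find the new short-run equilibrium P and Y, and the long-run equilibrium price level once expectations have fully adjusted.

Short run: P = 77, Y = 3051. Long run: P = 72.

AD shifts left: new AD is Y = 3282 − 3P. With Pᵉ = 80, SRAS is Y = 2666 + 5P.
Short run: 3282 − 3P = 2666 + 5P gives 616 = 8P, so P = 77 and Y = 3282 − 3·77 = 3051.
Y = 3051 is below potential 3066; expectations adjust and SRAS shifts right until Y = 3066.
Long run: on the new AD curve, 3066 = 3282 − 3P gives P = 72.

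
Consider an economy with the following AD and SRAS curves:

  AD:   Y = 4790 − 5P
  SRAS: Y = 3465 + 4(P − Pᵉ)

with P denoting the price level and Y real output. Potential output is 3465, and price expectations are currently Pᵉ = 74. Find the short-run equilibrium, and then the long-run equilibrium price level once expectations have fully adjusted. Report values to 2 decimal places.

Short run: P = 180.11, Y = 3889.44. Long run: P = 265.00.

Short run: with Pᵉ = 74, SRAS is Y = 3169 + 4P. Setting AD = SRAS gives 1621 = 9P, so P = 180.11 and Y = 4790 − 5P = 3889.44.
Output 3889.44 is above potential 3465, so over time expected prices rise and SRAS shifts left until Y returns to 3465.
Long run: Y = 3465 on the AD curve gives 3465 = 4790 − 5P, so P = 265.00.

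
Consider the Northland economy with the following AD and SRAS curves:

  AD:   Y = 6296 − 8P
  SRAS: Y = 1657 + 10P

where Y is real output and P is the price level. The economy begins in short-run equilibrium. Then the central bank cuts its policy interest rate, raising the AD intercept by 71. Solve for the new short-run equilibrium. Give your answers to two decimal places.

P = 261.67, Y = 4273.67

This is a positive demand shock: AD shifts right.
New AD: Y = 6367 − 8P.
Set AD = SRAS: 6367 − 8P = 1657 + 10P, so 4710 = 18P and P = 261.67.
Substituting into AD, Y = 4273.67.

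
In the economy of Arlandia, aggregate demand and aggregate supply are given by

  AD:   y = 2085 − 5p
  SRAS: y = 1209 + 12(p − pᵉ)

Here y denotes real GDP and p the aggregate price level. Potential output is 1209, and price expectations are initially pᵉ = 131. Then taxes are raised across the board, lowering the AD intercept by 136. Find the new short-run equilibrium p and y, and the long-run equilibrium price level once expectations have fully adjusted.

AD shifts left: new AD is y = 1949 − 5p. With pᵉ = 131, SRAS is y = 12p − 363.
Short run: 1949 − 5p = 12p − 363 gives 2312 = 17p, so p = 136 and y = 1949 − 5·136 = 1269.
y = 1269 is above potential 1209; expectations adjust and SRAS shifts left until y = 1209.
Long run: on the new AD curve, 1209 = 1949 − 5p gives p = 148.

Short run: p = 136, y = 1269. Long run: p = 148.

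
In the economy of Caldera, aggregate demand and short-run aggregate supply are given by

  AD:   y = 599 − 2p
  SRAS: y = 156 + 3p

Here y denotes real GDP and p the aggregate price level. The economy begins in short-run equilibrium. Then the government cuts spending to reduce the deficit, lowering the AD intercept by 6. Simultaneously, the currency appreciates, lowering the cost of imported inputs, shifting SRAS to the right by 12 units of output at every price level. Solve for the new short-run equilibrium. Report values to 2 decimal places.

After both shocks: AD is y = 593 − 2p and SRAS is y = 168 + 3p.
Setting them equal: 425 = 5p, so p = 85.00.
Substituting into AD, y = 423.00.

p = 85.00, y = 423.00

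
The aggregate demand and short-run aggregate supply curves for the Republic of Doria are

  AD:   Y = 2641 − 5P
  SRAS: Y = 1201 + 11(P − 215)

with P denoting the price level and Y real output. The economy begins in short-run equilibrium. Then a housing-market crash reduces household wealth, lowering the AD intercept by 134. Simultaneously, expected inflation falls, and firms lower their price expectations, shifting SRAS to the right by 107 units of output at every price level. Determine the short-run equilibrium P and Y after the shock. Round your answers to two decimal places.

P = 222.75, Y = 1393.25

After both shocks: AD is Y = 2507 − 5P and SRAS is Y = 11P − 1057.
Setting them equal: 3564 = 16P, so P = 222.75.
Substituting into AD, Y = 1393.25.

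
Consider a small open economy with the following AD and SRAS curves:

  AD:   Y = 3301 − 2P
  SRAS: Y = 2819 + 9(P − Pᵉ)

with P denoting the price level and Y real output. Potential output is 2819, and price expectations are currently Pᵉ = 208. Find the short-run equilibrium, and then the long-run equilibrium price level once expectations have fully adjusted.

Short run: P = 214, Y = 2873. Long run: P = 241.

Short run: with Pᵉ = 208, SRAS is Y = 947 + 9P. Setting AD = SRAS gives 2354 = 11P, so P = 214 and Y = 3301 − 2·214 = 2873.
Output 2873 is above potential 2819, so over time expected prices rise and SRAS shifts left until Y returns to 2819.
Long run: Y = 2819 on the AD curve gives 2819 = 3301 − 2P, so P = 241.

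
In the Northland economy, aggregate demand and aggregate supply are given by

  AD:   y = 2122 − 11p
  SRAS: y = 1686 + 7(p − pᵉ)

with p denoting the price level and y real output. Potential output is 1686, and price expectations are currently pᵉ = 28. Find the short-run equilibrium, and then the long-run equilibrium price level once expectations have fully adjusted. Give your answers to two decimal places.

Short run: with pᵉ = 28, SRAS is y = 1490 + 7p. Setting AD = SRAS gives 632 = 18p, so p = 35.11 and y = 2122 − 11p = 1735.78.
Output 1735.78 is above potential 1686, so over time expected prices rise and SRAS shifts left until y returns to 1686.
Long run: y = 1686 on the AD curve gives 1686 = 2122 − 11p, so p = 39.64.

Short run: p = 35.11, y = 1735.78. Long run: p = 39.64.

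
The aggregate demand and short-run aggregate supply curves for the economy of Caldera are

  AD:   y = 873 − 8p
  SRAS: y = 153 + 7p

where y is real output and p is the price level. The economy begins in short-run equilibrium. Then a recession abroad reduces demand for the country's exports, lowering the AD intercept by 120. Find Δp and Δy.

Δp = -8, Δy = -56

This is a negative demand shock: AD shifts left.
New AD: y = 753 − 8p.
Set AD = SRAS: 753 − 8p = 153 + 7p, so 600 = 15p and p = 40.
y = 753 − 8·40 = 433.
Initially p = 48, y = 489, so Δp = -8 and Δy = -56.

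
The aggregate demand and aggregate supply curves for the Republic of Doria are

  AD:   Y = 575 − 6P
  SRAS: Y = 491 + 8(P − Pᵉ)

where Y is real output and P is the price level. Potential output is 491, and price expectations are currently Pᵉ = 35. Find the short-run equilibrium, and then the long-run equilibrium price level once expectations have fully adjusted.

Short run: P = 26, Y = 419. Long run: P = 14.

Short run: with Pᵉ = 35, SRAS is Y = 211 + 8P. Setting AD = SRAS gives 364 = 14P, so P = 26 and Y = 575 − 6·26 = 419.
Output 419 is below potential 491, so over time expected prices fall and SRAS shifts right until Y returns to 491.
Long run: Y = 491 on the AD curve gives 491 = 575 − 6P, so P = 14.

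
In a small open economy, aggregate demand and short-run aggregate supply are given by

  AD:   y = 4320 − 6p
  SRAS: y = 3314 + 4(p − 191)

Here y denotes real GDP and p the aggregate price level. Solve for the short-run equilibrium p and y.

p = 177, y = 3258

Write SRAS as y = 3314 + 4p − 764 = 2550 + 4p.
Set AD = SRAS: 4320 − 6p = 2550 + 4p, so 1770 = 10p and p = 177.
Then y = 4320 − 6·177 = 3258.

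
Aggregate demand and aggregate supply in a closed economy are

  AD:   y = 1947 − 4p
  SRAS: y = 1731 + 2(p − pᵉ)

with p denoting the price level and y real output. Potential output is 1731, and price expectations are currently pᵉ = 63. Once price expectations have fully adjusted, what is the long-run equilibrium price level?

Long-run p = 54

Short run: with pᵉ = 63, SRAS is y = 1605 + 2p. Setting AD = SRAS gives 342 = 6p, so p = 57 and y = 1947 − 4·57 = 1719.
Output 1719 is below potential 1731, so over time expected prices fall and SRAS shifts right until y returns to 1731.
Long run: y = 1731 on the AD curve gives 1731 = 1947 − 4p, so p = 54.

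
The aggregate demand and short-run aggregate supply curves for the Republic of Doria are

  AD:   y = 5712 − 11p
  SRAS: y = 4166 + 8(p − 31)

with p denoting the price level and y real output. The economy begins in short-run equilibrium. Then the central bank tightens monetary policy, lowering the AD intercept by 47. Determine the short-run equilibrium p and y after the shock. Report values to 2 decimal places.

p = 91.95, y = 4653.58

This is a negative demand shock: AD shifts left.
New AD: y = 5665 − 11p.
SRAS can be written y = 3918 + 8p.
Set AD = SRAS: 5665 − 11p = 3918 + 8p, so 1747 = 19p and p = 91.95.
Substituting into AD, y = 4653.58.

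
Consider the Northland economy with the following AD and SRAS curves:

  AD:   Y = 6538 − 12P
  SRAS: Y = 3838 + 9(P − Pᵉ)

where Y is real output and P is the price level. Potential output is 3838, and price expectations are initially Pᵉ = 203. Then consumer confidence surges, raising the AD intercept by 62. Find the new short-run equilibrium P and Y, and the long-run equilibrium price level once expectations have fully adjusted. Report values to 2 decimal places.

AD shifts right: new AD is Y = 6600 − 12P. With Pᵉ = 203, SRAS is Y = 2011 + 9P.
Short run: 6600 − 12P = 2011 + 9P gives 4589 = 21P, so P = 218.52 and Y = 6600 − 12P = 3977.71.
Y = 3977.71 is above potential 3838; expectations adjust and SRAS shifts left until Y = 3838.
Long run: on the new AD curve, 3838 = 6600 − 12P gives P = 230.17.

Short run: P = 218.52, Y = 3977.71. Long run: P = 230.17.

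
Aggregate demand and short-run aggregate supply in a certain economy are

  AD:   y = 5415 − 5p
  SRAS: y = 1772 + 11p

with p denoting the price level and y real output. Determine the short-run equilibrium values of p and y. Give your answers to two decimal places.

Set AD = SRAS: 5415 − 5p = 1772 + 11p, so 3643 = 16p and p = 227.69.
Substituting into AD, y = 5415 − 5p = 4276.56.

p = 227.69, y = 4276.56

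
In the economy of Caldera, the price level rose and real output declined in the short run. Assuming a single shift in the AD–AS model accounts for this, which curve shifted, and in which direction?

SRAS shifted left

P rose and Y fell. An AD shift moves P and Y in the same direction; an SRAS shift moves them in opposite directions.
Here P and Y moved in opposite directions, so the SRAS curve shifted.
Since Y fell, SRAS shifted left.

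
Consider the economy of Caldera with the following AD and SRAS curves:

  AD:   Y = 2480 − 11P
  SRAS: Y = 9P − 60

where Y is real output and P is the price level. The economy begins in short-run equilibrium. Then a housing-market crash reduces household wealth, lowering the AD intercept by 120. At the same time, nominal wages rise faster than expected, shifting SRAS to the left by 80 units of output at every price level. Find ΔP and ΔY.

ΔP = -2, ΔY = -98

After both shocks: AD is Y = 2360 − 11P and SRAS is Y = 9P − 140.
Setting them equal: 2500 = 20P, so P = 125.
Y = 2360 − 11·125 = 985.
Initially P = 127, Y = 1083, so ΔP = -2 and ΔY = -98.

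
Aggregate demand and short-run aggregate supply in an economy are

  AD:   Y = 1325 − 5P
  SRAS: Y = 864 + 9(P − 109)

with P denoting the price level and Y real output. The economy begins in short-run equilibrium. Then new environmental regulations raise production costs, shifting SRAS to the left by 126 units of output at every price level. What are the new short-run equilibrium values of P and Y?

This is a negative supply shock: SRAS shifts left.
New SRAS: Y = 9P − 243.
Set AD = SRAS: 1325 − 5P = 9P − 243, so 1568 = 14P and P = 112.
Y = 1325 − 5·112 = 765.

P = 112, Y = 765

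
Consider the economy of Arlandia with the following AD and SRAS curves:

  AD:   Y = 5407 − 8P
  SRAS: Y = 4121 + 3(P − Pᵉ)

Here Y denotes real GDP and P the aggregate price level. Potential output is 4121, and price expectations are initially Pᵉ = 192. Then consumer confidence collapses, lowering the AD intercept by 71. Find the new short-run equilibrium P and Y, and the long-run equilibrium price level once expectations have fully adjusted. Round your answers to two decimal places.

Short run: P = 162.82, Y = 4033.45. Long run: P = 151.88.

AD shifts left: new AD is Y = 5336 − 8P. With Pᵉ = 192, SRAS is Y = 3545 + 3P.
Short run: 5336 − 8P = 3545 + 3P gives 1791 = 11P, so P = 162.82 and Y = 5336 − 8P = 4033.45.
Y = 4033.45 is below potential 4121; expectations adjust and SRAS shifts right until Y = 4121.
Long run: on the new AD curve, 4121 = 5336 − 8P gives P = 151.88.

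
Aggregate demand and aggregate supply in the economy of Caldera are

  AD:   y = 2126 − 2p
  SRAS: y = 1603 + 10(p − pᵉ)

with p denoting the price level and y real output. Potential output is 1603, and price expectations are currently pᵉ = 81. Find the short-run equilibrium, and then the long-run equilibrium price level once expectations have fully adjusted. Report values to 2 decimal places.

Short run: with pᵉ = 81, SRAS is y = 793 + 10p. Setting AD = SRAS gives 1333 = 12p, so p = 111.08 and y = 2126 − 2p = 1903.83.
Output 1903.83 is above potential 1603, so over time expected prices rise and SRAS shifts left until y returns to 1603.
Long run: y = 1603 on the AD curve gives 1603 = 2126 − 2p, so p = 261.50.

Short run: p = 111.08, y = 1903.83. Long run: p = 261.50.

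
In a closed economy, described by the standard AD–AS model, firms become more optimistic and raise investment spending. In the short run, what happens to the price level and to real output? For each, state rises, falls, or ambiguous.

Price level: rises; output: rises

This is a positive demand shock: AD shifts right.
Moving along the upward-sloping SRAS curve, P rises and Y rises.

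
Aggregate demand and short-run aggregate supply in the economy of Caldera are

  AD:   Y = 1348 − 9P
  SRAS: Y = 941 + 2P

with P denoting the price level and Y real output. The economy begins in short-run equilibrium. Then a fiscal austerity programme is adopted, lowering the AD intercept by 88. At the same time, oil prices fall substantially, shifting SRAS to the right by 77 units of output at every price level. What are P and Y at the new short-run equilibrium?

P = 22, Y = 1062

After both shocks: AD is Y = 1260 − 9P and SRAS is Y = 1018 + 2P.
Setting them equal: 242 = 11P, so P = 22.
Y = 1260 − 9·22 = 1062.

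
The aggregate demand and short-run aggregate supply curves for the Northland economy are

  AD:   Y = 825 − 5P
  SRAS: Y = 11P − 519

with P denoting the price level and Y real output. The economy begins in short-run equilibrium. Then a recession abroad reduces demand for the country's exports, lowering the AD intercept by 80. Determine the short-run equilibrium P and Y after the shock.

P = 79, Y = 350

This is a negative demand shock: AD shifts left.
New AD: Y = 745 − 5P.
Set AD = SRAS: 745 − 5P = 11P − 519, so 1264 = 16P and P = 79.
Y = 745 − 5·79 = 350.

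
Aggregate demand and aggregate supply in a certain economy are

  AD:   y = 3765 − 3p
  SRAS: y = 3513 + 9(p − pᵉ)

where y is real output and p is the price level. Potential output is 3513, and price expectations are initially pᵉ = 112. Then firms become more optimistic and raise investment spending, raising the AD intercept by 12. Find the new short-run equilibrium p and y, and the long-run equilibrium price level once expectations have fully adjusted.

AD shifts right: new AD is y = 3777 − 3p. With pᵉ = 112, SRAS is y = 2505 + 9p.
Short run: 3777 − 3p = 2505 + 9p gives 1272 = 12p, so p = 106 and y = 3777 − 3·106 = 3459.
y = 3459 is below potential 3513; expectations adjust and SRAS shifts right until y = 3513.
Long run: on the new AD curve, 3513 = 3777 − 3p gives p = 88.

Short run: p = 106, y = 3459. Long run: p = 88.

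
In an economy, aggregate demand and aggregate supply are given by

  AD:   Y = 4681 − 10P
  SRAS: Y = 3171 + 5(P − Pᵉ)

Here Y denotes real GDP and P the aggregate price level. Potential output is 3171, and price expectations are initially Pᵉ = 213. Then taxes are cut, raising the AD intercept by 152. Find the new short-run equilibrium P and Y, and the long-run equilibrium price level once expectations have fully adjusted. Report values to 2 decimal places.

AD shifts right: new AD is Y = 4833 − 10P. With Pᵉ = 213, SRAS is Y = 2106 + 5P.
Short run: 4833 − 10P = 2106 + 5P gives 2727 = 15P, so P = 181.80 and Y = 4833 − 10P = 3015.00.
Y = 3015.00 is below potential 3171; expectations adjust and SRAS shifts right until Y = 3171.
Long run: on the new AD curve, 3171 = 4833 − 10P gives P = 166.20.

Short run: P = 181.80, Y = 3015.00. Long run: P = 166.20.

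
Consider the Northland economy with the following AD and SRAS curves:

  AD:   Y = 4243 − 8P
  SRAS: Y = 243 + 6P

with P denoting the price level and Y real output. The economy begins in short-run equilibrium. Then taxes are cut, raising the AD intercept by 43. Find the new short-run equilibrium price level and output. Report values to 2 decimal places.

This is a positive demand shock: AD shifts right.
New AD: Y = 4286 − 8P.
Set AD = SRAS: 4286 − 8P = 243 + 6P, so 4043 = 14P and P = 288.79.
Substituting into AD, Y = 1975.71.

P = 288.79, Y = 1975.71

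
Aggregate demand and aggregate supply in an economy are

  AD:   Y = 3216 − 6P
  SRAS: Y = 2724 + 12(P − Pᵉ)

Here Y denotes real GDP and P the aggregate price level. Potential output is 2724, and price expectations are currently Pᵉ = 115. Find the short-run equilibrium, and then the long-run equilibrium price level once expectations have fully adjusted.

Short run: P = 104, Y = 2592. Long run: P = 82.

Short run: with Pᵉ = 115, SRAS is Y = 1344 + 12P. Setting AD = SRAS gives 1872 = 18P, so P = 104 and Y = 3216 − 6·104 = 2592.
Output 2592 is below potential 2724, so over time expected prices fall and SRAS shifts right until Y returns to 2724.
Long run: Y = 2724 on the AD curve gives 2724 = 3216 − 6P, so P = 82.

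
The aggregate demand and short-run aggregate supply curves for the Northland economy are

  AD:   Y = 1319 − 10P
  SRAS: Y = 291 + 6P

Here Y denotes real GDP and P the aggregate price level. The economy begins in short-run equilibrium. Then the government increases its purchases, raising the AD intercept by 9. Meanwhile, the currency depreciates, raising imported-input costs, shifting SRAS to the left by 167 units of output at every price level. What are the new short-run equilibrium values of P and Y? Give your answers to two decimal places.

P = 75.25, Y = 575.50

After both shocks: AD is Y = 1328 − 10P and SRAS is Y = 124 + 6P.
Setting them equal: 1204 = 16P, so P = 75.25.
Substituting into AD, Y = 575.50.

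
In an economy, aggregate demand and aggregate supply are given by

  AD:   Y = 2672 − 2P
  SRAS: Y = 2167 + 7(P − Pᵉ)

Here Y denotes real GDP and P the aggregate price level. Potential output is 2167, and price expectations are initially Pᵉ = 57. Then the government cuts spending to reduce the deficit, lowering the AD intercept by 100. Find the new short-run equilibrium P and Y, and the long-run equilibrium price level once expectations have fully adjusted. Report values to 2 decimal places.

Short run: P = 89.33, Y = 2393.33. Long run: P = 202.50.

AD shifts left: new AD is Y = 2572 − 2P. With Pᵉ = 57, SRAS is Y = 1768 + 7P.
Short run: 2572 − 2P = 1768 + 7P gives 804 = 9P, so P = 89.33 and Y = 2572 − 2P = 2393.33.
Y = 2393.33 is above potential 2167; expectations adjust and SRAS shifts left until Y = 2167.
Long run: on the new AD curve, 2167 = 2572 − 2P gives P = 202.50.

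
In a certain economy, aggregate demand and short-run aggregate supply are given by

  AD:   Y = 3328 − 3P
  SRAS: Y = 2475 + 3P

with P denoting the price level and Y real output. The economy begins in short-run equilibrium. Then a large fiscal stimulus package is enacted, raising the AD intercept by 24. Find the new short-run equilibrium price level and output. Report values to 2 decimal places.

P = 146.17, Y = 2913.50

This is a positive demand shock: AD shifts right.
New AD: Y = 3352 − 3P.
Set AD = SRAS: 3352 − 3P = 2475 + 3P, so 877 = 6P and P = 146.17.
Substituting into AD, Y = 2913.50.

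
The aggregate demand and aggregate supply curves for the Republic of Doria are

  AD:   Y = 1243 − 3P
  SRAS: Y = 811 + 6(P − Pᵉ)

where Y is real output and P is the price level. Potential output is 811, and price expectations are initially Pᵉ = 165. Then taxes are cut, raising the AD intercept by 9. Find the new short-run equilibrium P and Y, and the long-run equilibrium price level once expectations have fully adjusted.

Short run: P = 159, Y = 775. Long run: P = 147.

AD shifts right: new AD is Y = 1252 − 3P. With Pᵉ = 165, SRAS is Y = 6P − 179.
Short run: 1252 − 3P = 6P − 179 gives 1431 = 9P, so P = 159 and Y = 1252 − 3·159 = 775.
Y = 775 is below potential 811; expectations adjust and SRAS shifts right until Y = 811.
Long run: on the new AD curve, 811 = 1252 − 3P gives P = 147.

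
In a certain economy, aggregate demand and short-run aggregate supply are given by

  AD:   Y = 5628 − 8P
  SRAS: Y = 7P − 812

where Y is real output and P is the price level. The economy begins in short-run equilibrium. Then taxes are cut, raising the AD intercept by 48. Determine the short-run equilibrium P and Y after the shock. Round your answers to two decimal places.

P = 432.53, Y = 2215.73

This is a positive demand shock: AD shifts right.
New AD: Y = 5676 − 8P.
Set AD = SRAS: 5676 − 8P = 7P − 812, so 6488 = 15P and P = 432.53.
Substituting into AD, Y = 2215.73.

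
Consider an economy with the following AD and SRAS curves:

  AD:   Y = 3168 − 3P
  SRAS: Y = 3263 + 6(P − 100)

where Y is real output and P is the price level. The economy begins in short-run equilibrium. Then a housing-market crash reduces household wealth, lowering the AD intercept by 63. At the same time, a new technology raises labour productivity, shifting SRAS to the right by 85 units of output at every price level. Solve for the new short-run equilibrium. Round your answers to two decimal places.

P = 39.67, Y = 2986.00

After both shocks: AD is Y = 3105 − 3P and SRAS is Y = 2748 + 6P.
Setting them equal: 357 = 9P, so P = 39.67.
Substituting into AD, Y = 2986.00.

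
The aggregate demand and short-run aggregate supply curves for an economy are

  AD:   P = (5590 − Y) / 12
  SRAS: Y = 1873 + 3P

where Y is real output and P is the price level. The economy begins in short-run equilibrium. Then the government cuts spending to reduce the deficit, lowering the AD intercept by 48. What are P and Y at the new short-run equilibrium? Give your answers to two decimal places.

This is a negative demand shock: AD shifts left.
New AD: Y = 5542 − 12P.
Set AD = SRAS: 5542 − 12P = 1873 + 3P, so 3669 = 15P and P = 244.60.
Substituting into AD, Y = 2606.80.

P = 244.60, Y = 2606.80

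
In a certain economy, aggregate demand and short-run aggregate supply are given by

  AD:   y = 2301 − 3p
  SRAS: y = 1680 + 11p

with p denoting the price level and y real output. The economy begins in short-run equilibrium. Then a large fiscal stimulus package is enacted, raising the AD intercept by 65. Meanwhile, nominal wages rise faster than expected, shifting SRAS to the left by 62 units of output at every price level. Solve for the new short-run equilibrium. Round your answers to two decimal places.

After both shocks: AD is y = 2366 − 3p and SRAS is y = 1618 + 11p.
Setting them equal: 748 = 14p, so p = 53.43.
Substituting into AD, y = 2205.71.

p = 53.43, y = 2205.71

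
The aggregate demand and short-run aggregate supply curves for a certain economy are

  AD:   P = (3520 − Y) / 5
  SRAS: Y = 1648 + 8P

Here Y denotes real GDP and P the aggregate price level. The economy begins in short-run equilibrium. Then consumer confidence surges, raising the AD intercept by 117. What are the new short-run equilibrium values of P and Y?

This is a positive demand shock: AD shifts right.
New AD: Y = 3637 − 5P.
Set AD = SRAS: 3637 − 5P = 1648 + 8P, so 1989 = 13P and P = 153.
Y = 3637 − 5·153 = 2872.

P = 153, Y = 2872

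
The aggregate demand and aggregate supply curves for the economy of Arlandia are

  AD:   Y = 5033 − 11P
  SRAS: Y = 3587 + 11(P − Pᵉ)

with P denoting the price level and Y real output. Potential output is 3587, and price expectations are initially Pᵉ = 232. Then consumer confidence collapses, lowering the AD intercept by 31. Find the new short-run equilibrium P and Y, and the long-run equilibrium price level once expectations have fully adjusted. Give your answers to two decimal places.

Short run: P = 180.32, Y = 3018.50. Long run: P = 128.64.

AD shifts left: new AD is Y = 5002 − 11P. With Pᵉ = 232, SRAS is Y = 1035 + 11P.
Short run: 5002 − 11P = 1035 + 11P gives 3967 = 22P, so P = 180.32 and Y = 5002 − 11P = 3018.50.
Y = 3018.50 is below potential 3587; expectations adjust and SRAS shifts right until Y = 3587.
Long run: on the new AD curve, 3587 = 5002 − 11P gives P = 128.64.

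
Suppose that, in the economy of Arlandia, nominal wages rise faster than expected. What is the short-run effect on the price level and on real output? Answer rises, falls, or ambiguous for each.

Price level: rises; output: falls

This is an adverse supply shock: SRAS shifts left.
Moving along the downward-sloping AD curve, P rises and Y falls.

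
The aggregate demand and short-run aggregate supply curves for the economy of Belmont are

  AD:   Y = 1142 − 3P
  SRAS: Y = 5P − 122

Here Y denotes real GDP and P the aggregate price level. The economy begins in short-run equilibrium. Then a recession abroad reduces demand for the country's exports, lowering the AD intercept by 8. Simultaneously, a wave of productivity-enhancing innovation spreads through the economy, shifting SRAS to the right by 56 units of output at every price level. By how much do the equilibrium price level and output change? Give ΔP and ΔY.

ΔP = -8, ΔY = +16

After both shocks: AD is Y = 1134 − 3P and SRAS is Y = 5P − 66.
Setting them equal: 1200 = 8P, so P = 150.
Y = 1134 − 3·150 = 684.
Initially P = 158, Y = 668, so ΔP = -8 and ΔY = +16.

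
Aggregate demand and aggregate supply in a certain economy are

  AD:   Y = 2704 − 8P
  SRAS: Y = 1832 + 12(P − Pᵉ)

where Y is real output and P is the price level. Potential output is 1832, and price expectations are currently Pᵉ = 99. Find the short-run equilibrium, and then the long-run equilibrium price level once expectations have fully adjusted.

Short run: P = 103, Y = 1880. Long run: P = 109.

Short run: with Pᵉ = 99, SRAS is Y = 644 + 12P. Setting AD = SRAS gives 2060 = 20P, so P = 103 and Y = 2704 − 8·103 = 1880.
Output 1880 is above potential 1832, so over time expected prices rise and SRAS shifts left until Y returns to 1832.
Long run: Y = 1832 on the AD curve gives 1832 = 2704 − 8P, so P = 109.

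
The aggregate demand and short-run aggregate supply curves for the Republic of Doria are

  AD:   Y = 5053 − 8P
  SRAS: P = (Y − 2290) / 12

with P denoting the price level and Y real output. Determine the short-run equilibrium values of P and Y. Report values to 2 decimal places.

Rearrange SRAS to Y = 2290 + 12P.
Set AD = SRAS: 5053 − 8P = 2290 + 12P, so 2763 = 20P and P = 138.15.
Substituting into AD, Y = 5053 − 8P = 3947.80.

P = 138.15, Y = 3947.80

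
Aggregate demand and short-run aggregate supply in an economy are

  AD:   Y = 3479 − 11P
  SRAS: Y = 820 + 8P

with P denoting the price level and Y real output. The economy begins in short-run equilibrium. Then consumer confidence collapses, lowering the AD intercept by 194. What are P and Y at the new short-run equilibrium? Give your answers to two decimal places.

This is a negative demand shock: AD shifts left.
New AD: Y = 3285 − 11P.
Set AD = SRAS: 3285 − 11P = 820 + 8P, so 2465 = 19P and P = 129.74.
Substituting into AD, Y = 1857.89.

P = 129.74, Y = 1857.89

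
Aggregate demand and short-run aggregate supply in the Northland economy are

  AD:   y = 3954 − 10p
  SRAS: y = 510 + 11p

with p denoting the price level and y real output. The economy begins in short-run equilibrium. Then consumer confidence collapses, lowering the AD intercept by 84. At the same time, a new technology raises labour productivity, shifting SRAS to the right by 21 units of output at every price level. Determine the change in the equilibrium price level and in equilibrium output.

Δp = -5, Δy = -34

After both shocks: AD is y = 3870 − 10p and SRAS is y = 531 + 11p.
Setting them equal: 3339 = 21p, so p = 159.
y = 3870 − 10·159 = 2280.
Initially p = 164, y = 2314, so Δp = -5 and Δy = -34.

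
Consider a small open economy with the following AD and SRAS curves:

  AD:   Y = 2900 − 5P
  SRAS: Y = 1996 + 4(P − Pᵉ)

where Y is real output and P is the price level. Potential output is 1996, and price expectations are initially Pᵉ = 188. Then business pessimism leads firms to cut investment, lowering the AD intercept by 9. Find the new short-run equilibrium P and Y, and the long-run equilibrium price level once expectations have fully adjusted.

AD shifts left: new AD is Y = 2891 − 5P. With Pᵉ = 188, SRAS is Y = 1244 + 4P.
Short run: 2891 − 5P = 1244 + 4P gives 1647 = 9P, so P = 183 and Y = 2891 − 5·183 = 1976.
Y = 1976 is below potential 1996; expectations adjust and SRAS shifts right until Y = 1996.
Long run: on the new AD curve, 1996 = 2891 − 5P gives P = 179.

Short run: P = 183, Y = 1976. Long run: P = 179.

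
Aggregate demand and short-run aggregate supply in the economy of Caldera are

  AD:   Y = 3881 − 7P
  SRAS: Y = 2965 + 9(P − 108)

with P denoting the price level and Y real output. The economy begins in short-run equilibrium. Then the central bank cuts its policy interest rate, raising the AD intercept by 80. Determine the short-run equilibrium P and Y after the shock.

P = 123, Y = 3100

This is a positive demand shock: AD shifts right.
New AD: Y = 3961 − 7P.
SRAS can be written Y = 1993 + 9P.
Set AD = SRAS: 3961 − 7P = 1993 + 9P, so 1968 = 16P and P = 123.
Y = 3961 − 7·123 = 3100.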